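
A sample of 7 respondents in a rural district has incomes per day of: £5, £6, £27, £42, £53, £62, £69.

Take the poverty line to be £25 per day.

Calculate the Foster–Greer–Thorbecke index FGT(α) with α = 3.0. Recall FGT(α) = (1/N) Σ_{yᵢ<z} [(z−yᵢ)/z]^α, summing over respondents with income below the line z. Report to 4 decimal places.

0.1359

Below z: £5, £6 (q = 2 of N = 7).
Relative gaps: (25−5)/25 = 0.8000; (25−6)/25 = 0.7600.
Raised to α = 3.0: 0.51200; 0.43898.
Sum = 0.950976; FGT(3.0) = 0.950976 / 7 = 0.1359.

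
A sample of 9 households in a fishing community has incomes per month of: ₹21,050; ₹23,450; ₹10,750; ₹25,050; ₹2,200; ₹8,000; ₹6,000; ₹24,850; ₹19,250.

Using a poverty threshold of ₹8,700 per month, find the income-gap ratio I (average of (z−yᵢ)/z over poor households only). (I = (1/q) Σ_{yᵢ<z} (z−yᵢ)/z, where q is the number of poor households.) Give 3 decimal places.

Below the line: ₹2,200, ₹6,000, ₹8,000 (q = 3 of N = 9).
Relative gaps: 0.7471, 0.3103, 0.0805; sum = 1.137931.
The income-gap ratio divides by q (the poor only): 1.137931 / 3 = 0.379.

0.379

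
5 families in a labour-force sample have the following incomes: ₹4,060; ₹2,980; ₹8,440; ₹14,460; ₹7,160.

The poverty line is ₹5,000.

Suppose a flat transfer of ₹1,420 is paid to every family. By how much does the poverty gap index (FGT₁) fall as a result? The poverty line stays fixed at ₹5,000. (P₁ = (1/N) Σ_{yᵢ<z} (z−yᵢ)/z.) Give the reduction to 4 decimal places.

0.0944

Before: below the line — ₹2,980, ₹4,060; poverty gap index (FGT₁) = 0.118400.
After the ₹1,420 transfer: below the line — ₹4,400; poverty gap index (FGT₁) = 0.024000.
Reduction = 0.118400 − 0.024000 = 0.0944.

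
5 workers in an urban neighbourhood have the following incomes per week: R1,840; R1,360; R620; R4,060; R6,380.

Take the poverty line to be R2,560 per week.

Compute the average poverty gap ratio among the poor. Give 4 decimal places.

Below z: R620, R1,360, R1,840 (q = 3 of N = 5).
Shortfall ratios (z−y)/z: 0.7578, 0.4688, 0.2812; sum = 1.507812.
I averages over the q = 3 poor units only: 1.507812 / 3 = 0.5026.

0.5026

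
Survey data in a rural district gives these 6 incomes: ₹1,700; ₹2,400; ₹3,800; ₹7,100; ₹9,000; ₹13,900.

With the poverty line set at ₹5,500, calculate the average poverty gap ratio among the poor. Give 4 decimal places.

0.5212

Below the line: ₹1,700, ₹2,400, ₹3,800 (q = 3 of N = 6).
Relative gaps: 0.6909, 0.5636, 0.3091; sum = 1.563636.
I averages over the q = 3 poor units only: 1.563636 / 3 = 0.5212.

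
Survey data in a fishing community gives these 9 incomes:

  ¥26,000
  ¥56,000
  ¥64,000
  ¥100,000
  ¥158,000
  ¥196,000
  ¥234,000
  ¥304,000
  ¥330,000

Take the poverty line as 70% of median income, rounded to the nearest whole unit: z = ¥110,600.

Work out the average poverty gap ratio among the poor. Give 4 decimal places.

Poor units: ¥26,000, ¥56,000, ¥64,000, ¥100,000 (q = 4 of N = 9).
Shortfall ratios (z−y)/z: 0.7649, 0.4937, 0.4213, 0.0958; sum = 1.775769.
I averages over the q = 4 poor units only: 1.775769 / 4 = 0.4439.

0.4439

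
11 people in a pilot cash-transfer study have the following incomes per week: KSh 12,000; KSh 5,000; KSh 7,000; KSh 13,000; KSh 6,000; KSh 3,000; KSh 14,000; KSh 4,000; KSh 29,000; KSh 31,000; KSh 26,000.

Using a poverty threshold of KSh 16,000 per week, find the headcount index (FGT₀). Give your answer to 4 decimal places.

8 of the 11 people have income below KSh 16,000.
H = 8/11 = 0.7273.

0.7273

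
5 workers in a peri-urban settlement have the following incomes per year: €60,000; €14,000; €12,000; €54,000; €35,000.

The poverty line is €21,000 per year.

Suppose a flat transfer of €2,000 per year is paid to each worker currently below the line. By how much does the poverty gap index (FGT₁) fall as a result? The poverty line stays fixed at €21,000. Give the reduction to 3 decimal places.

0.038

Before: below the line — €12,000, €14,000; poverty gap index (FGT₁) = 0.15238.
After the €2,000 transfer: below the line — €14,000, €16,000; poverty gap index (FGT₁) = 0.11429.
Reduction = 0.15238 − 0.11429 = 0.038.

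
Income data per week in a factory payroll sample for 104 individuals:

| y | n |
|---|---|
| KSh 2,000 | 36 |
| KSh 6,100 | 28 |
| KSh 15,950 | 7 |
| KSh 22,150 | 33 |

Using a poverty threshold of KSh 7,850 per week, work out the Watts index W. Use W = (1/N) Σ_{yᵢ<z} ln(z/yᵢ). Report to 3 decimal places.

Below the line: 36×KSh 2,000, 28×KSh 6,100 (q = 64 of N = 104).
ln(z/y) terms: ln(7850/2000) = 1.3674 (×36); ln(7850/6100) = 0.2522 (×28).
W = 56.287482 / 104 = 0.541.

0.541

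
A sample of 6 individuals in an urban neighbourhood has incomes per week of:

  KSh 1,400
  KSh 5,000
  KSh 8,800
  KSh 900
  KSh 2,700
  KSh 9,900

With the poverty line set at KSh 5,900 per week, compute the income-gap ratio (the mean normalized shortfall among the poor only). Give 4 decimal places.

0.5763

Below the line: KSh 900, KSh 1,400, KSh 2,700, KSh 5,000 (q = 4 of N = 6).
Shortfall ratios (z−y)/z: 0.8475, 0.7627, 0.5424, 0.1525; sum = 2.305085.
The income-gap ratio divides by q (the poor only): 2.305085 / 4 = 0.5763.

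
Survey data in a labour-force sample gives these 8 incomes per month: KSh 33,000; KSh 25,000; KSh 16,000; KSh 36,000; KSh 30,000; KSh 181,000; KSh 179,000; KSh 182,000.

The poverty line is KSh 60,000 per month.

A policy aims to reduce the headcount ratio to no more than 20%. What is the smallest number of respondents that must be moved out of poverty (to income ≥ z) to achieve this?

5 of the 8 respondents are poor, so H = 5/8 = 0.625.
A headcount ratio of at most 20% allows at most ⌊0.20 × 8⌋ = 1 poor respondents.
So at least 5 − 1 = 4 must be lifted.

4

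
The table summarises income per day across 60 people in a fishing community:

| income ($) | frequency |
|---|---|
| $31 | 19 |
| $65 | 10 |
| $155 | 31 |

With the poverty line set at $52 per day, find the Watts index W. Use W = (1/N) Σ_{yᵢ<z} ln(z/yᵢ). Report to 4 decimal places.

Incomes under z: 19×$31 (q = 19 of N = 60).
Log gaps: ln(52/31) = 0.5173 (×19).
W = 9.827874 / 60 = 0.1638.

0.1638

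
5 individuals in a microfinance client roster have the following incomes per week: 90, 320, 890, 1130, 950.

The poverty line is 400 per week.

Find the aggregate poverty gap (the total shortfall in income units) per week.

390

Below z: 90, 320 (q = 2 of N = 5).
Individual gaps: 400−90 = 310; 400−320 = 80.
Aggregate gap = 390.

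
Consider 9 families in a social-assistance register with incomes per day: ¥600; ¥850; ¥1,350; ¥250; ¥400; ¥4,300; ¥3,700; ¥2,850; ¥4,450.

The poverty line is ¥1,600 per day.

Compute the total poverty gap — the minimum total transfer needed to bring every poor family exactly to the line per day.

Incomes under z: ¥250, ¥400, ¥600, ¥850, ¥1,350 (q = 5 of N = 9).
Individual gaps: 1600−250 = 1350; 1600−400 = 1200; 1600−600 = 1000; 1600−850 = 750; 1600−1350 = 250.
Aggregate gap = ¥4,550.

¥4,550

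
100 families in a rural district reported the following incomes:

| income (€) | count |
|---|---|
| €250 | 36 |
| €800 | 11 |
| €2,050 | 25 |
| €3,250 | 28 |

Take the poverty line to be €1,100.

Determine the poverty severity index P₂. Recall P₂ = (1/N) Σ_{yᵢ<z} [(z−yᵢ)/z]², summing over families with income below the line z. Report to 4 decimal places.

0.2231

Below the line: 36×€250, 11×€800 (q = 47 of N = 100).
Shortfall ratios: (1100−250)/1100 = 0.7727 (×36); (1100−800)/1100 = 0.2727 (×11).
Squared: 0.5971 (×36); 0.0744 (×11).
Sum = 22.314050; P₂ = 22.314050 / 100 = 0.2231.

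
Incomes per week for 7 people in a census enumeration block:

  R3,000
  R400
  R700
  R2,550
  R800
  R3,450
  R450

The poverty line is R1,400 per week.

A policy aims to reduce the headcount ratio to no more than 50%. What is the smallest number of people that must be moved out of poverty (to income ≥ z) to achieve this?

4 of the 7 people are poor, so H = 4/7 = 0.571.
A headcount ratio of at most 50% allows at most ⌊0.50 × 7⌋ = 3 poor people.
So at least 4 − 3 = 1 must be lifted.

1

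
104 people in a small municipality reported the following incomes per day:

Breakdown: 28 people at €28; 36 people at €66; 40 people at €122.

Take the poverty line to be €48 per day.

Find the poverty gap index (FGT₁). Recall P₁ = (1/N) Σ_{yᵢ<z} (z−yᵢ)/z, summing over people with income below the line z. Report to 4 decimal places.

0.1122

Below z: 28×€28 (q = 28 of N = 104).
Shortfall ratios: (48−28)/48 = 0.4167 (×28).
Σ = 11.666667. Dividing by the full population N = 104 gives P₁ = 0.1122.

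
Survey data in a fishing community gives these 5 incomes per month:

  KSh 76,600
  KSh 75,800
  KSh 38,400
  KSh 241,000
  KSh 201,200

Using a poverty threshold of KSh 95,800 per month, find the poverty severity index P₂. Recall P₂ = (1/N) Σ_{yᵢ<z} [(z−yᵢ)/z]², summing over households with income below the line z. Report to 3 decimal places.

0.089

Poor units: KSh 38,400, KSh 75,800, KSh 76,600 (q = 3 of N = 5).
Gap ratios (z−y)/z: (95800−38400)/95800 = 0.5992; (95800−75800)/95800 = 0.2088; (95800−76600)/95800 = 0.2004.
Squared: 0.3590; 0.0436; 0.0402.
Sum = 0.442750; P₂ = 0.442750 / 5 = 0.089.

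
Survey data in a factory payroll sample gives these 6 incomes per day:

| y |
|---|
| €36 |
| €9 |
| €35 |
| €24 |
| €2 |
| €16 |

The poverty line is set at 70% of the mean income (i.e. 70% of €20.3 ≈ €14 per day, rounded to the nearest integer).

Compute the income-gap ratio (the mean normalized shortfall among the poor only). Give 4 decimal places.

Incomes under z: €2, €9 (q = 2 of N = 6).
Shortfall ratios (z−y)/z: 0.8571, 0.3571; sum = 1.214286.
I averages over the q = 2 poor units only: 1.214286 / 2 = 0.6071.

0.6071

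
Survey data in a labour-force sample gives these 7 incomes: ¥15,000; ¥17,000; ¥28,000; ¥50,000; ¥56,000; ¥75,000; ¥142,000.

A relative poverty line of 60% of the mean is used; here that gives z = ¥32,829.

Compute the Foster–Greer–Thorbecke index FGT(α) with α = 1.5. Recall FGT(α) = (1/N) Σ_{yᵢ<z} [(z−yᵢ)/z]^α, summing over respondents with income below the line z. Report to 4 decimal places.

Incomes under z: ¥15,000, ¥17,000, ¥28,000 (q = 3 of N = 7).
Normalized shortfalls: (32829−15000)/32829 = 0.5431; (32829−17000)/32829 = 0.4822; (32829−28000)/32829 = 0.1471.
Raised to α = 1.5: 0.40022; 0.33481; 0.05642.
Sum = 0.791447; FGT(1.5) = 0.791447 / 7 = 0.1131.

0.1131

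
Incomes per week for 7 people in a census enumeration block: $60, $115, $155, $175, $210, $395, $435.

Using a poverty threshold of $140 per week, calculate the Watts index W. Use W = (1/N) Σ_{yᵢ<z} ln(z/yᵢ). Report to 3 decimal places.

Poor units: $60, $115 (q = 2 of N = 7).
ln(z/y) terms: ln(140/60) = 0.8473; ln(140/115) = 0.1967.
W = 1.044008 / 7 = 0.149.

0.149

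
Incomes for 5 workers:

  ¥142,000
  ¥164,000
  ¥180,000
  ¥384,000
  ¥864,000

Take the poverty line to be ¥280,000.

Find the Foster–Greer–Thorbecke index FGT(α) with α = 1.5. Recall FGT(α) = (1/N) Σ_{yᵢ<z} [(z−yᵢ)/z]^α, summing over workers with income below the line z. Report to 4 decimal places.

Below z: ¥142,000, ¥164,000, ¥180,000 (q = 3 of N = 5).
Shortfall ratios: (280000−142000)/280000 = 0.4929; (280000−164000)/280000 = 0.4143; (280000−180000)/280000 = 0.3571.
Raised to α = 1.5: 0.34600; 0.26666; 0.21343.
Sum = 0.826093; FGT(1.5) = 0.826093 / 5 = 0.1652.

0.1652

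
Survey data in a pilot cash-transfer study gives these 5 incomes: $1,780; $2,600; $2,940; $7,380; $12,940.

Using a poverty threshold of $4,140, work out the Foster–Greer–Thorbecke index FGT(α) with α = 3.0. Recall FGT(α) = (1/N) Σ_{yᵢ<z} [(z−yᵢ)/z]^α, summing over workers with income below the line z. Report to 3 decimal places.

Below the line: $1,780, $2,600, $2,940 (q = 3 of N = 5).
Normalized shortfalls: (4140−1780)/4140 = 0.5700; (4140−2600)/4140 = 0.3720; (4140−2940)/4140 = 0.2899.
Raised to α = 3.0: 0.18524; 0.05147; 0.02435.
Sum = 0.261063; FGT(3.0) = 0.261063 / 5 = 0.052.

0.052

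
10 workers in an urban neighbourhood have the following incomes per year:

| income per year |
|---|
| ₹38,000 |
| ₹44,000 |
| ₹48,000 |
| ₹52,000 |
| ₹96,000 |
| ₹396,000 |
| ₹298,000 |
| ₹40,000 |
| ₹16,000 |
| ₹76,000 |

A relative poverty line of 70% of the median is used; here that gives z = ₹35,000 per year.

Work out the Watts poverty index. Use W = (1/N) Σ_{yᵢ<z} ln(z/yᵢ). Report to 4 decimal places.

Below z: ₹16,000 (q = 1 of N = 10).
Log shortfalls: ln(35000/16000) = 0.7828.
W = 0.782759 / 10 = 0.0783.

0.0783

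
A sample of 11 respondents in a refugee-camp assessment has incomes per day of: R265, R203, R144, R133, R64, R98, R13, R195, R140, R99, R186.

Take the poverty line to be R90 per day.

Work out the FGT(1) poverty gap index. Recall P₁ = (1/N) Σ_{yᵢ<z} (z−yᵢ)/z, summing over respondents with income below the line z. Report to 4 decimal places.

0.1040

Below z: R13, R64 (q = 2 of N = 11).
Normalized shortfalls: (90−13)/90 = 0.8556; (90−64)/90 = 0.2889.
Σ = 1.144444. Dividing by the full population N = 11 gives P₁ = 0.1040.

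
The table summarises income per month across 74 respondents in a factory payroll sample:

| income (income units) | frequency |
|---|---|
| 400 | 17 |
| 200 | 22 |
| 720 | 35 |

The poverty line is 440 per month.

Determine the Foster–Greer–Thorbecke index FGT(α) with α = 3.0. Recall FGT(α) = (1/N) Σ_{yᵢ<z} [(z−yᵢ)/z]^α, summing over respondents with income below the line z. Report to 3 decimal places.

0.048

Poor units: 22×200, 17×400 (q = 39 of N = 74).
Shortfall ratios: (440−200)/440 = 0.5455 (×22); (440−400)/440 = 0.0909 (×17).
Raised to α = 3.0: 0.16228 (×22); 0.00075 (×17).
Sum = 3.583020; FGT(3.0) = 3.583020 / 74 = 0.048.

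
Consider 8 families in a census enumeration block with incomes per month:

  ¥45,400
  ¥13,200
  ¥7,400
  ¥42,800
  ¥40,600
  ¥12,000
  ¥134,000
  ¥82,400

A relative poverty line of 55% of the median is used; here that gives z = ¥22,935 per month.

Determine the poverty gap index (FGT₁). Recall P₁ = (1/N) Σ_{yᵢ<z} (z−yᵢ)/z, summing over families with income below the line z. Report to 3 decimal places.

Poor units: ¥7,400, ¥12,000, ¥13,200 (q = 3 of N = 8).
Normalized shortfalls: (22935−7400)/22935 = 0.6773; (22935−12000)/22935 = 0.4768; (22935−13200)/22935 = 0.4245.
Sum of shortfalls = 1.578592; P₁ averages over all N: 1.578592 / 8 = 0.197.

0.197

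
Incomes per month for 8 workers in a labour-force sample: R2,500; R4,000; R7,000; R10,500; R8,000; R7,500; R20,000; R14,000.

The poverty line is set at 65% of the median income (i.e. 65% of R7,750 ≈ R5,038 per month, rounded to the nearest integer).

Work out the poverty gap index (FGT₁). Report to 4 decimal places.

Below z: R2,500, R4,000 (q = 2 of N = 8).
Shortfall ratios: (5038−2500)/5038 = 0.5038; (5038−4000)/5038 = 0.2060.
Sum of shortfalls = 0.709805; P₁ averages over all N: 0.709805 / 8 = 0.0887.

0.0887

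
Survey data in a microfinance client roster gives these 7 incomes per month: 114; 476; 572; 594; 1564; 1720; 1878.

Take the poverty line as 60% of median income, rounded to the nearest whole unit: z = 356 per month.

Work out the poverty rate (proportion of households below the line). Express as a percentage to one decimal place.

1 of the 7 households have income below 356.
H = 1/7 = 14.3%.

14.3%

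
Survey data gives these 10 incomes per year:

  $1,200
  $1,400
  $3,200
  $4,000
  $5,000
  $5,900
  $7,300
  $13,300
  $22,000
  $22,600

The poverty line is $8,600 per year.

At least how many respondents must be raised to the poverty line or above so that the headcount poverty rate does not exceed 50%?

7 of the 10 respondents are poor, so H = 7/10 = 0.700.
A headcount ratio of at most 50% allows at most ⌊0.50 × 10⌋ = 5 poor respondents.
So at least 7 − 5 = 2 must be lifted.

2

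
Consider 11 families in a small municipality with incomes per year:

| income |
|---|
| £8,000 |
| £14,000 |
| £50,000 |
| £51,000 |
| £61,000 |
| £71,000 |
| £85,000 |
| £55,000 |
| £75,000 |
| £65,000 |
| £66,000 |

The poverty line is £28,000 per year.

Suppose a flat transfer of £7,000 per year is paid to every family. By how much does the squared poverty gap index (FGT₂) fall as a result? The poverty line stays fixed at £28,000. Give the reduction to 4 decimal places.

0.0438

Before: below the line — £8,000, £14,000; squared poverty gap index (FGT₂) = 0.069109.
After the £7,000 transfer: below the line — £15,000, £21,000; squared poverty gap index (FGT₂) = 0.025278.
Reduction = 0.069109 − 0.025278 = 0.0438.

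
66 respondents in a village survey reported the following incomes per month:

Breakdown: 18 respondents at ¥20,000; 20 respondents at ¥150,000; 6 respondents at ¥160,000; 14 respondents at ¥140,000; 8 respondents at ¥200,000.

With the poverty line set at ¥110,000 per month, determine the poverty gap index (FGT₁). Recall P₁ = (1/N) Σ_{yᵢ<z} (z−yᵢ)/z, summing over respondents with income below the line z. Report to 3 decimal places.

Below the line: 18×¥20,000 (q = 18 of N = 66).
Relative gaps: (110000−20000)/110000 = 0.8182 (×18).
Σ = 14.727273. Dividing by the full population N = 66 gives P₁ = 0.223.

0.223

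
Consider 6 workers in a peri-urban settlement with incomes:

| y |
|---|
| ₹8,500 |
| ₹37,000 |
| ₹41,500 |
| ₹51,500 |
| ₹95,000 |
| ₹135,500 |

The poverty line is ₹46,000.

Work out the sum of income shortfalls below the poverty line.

₹51,000

Poor units: ₹8,500, ₹37,000, ₹41,500 (q = 3 of N = 6).
Individual gaps: 46000−8500 = 37500; 46000−37000 = 9000; 46000−41500 = 4500.
Aggregate gap = ₹51,000.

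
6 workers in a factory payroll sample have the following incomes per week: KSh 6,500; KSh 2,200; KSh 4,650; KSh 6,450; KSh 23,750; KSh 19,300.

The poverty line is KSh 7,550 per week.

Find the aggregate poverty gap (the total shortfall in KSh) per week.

Below z: KSh 2,200, KSh 4,650, KSh 6,450, KSh 6,500 (q = 4 of N = 6).
Individual gaps: 7550−2200 = 5350; 7550−4650 = 2900; 7550−6450 = 1100; 7550−6500 = 1050.
Aggregate gap = KSh 10,400.

KSh 10,400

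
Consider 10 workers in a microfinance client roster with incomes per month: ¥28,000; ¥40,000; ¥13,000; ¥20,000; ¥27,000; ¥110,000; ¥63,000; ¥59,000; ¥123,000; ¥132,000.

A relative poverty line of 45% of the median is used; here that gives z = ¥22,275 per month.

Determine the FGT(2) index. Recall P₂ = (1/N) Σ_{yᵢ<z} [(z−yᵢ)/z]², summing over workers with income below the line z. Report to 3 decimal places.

Below z: ¥13,000, ¥20,000 (q = 2 of N = 10).
Shortfall ratios: (22275−13000)/22275 = 0.4164; (22275−20000)/22275 = 0.1021.
Squared: 0.1734; 0.0104.
Sum = 0.183808; P₂ = 0.183808 / 10 = 0.018.

0.018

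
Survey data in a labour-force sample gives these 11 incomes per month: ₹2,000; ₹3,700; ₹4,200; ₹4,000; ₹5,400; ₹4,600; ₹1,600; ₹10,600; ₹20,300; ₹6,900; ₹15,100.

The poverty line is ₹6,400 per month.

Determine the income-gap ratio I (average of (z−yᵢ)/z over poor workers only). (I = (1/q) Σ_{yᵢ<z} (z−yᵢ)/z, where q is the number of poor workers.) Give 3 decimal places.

0.431

Poor units: ₹1,600, ₹2,000, ₹3,700, ₹4,000, ₹4,200, ₹4,600, ₹5,400 (q = 7 of N = 11).
Shortfall ratios (z−y)/z: 0.7500, 0.6875, 0.4219, 0.3750, 0.3438, 0.2812, 0.1562; sum = 3.015625.
I averages over the q = 7 poor units only: 3.015625 / 7 = 0.431.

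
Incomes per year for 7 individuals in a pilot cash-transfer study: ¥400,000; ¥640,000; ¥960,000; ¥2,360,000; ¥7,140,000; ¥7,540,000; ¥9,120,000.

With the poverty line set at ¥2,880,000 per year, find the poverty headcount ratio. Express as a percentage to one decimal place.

4 of the 7 individuals have income below ¥2,880,000.
H = 4/7 = 57.1%.

57.1%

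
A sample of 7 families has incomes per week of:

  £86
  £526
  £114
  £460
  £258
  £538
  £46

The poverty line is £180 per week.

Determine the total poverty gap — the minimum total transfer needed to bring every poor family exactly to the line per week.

£294

Poor units: £46, £86, £114 (q = 3 of N = 7).
Individual gaps: 180−46 = 134; 180−86 = 94; 180−114 = 66.
Aggregate gap = £294.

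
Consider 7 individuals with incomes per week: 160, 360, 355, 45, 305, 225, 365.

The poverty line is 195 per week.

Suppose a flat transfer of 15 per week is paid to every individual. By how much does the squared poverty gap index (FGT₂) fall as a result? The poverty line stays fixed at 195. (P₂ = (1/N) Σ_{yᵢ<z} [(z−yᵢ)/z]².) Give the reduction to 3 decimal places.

Before: below the line — 45, 160; squared poverty gap index (FGT₂) = 0.08913.
After the 15 transfer: below the line — 60, 175; squared poverty gap index (FGT₂) = 0.06997.
Reduction = 0.08913 − 0.06997 = 0.019.

0.019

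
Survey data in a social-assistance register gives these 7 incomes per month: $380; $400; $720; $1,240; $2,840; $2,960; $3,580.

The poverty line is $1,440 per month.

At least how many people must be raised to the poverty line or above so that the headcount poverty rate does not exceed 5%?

4 of the 7 people are poor, so H = 4/7 = 0.571.
A headcount ratio of at most 5% allows at most ⌊0.05 × 7⌋ = 0 poor people.
So at least 4 − 0 = 4 must be lifted.

4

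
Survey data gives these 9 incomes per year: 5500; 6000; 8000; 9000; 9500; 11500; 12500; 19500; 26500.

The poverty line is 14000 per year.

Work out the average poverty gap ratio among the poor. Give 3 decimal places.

Below the line: 5500, 6000, 8000, 9000, 9500, 11500, 12500 (q = 7 of N = 9).
Shortfall ratios (z−y)/z: 0.6071, 0.5714, 0.4286, 0.3571, 0.3214, 0.1786, 0.1071; sum = 2.571429.
The income-gap ratio divides by q (the poor only): 2.571429 / 7 = 0.367.

0.367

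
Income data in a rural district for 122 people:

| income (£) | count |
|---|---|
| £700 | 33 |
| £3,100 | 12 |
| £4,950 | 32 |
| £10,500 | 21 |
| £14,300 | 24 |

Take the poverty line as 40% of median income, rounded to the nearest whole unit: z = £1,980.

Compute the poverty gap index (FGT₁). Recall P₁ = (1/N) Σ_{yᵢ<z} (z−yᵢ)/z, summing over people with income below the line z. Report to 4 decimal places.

0.1749

Poor units: 33×£700 (q = 33 of N = 122).
Shortfall ratios: (1980−700)/1980 = 0.6465 (×33).
Σ = 21.333333. Dividing by the full population N = 122 gives P₁ = 0.1749.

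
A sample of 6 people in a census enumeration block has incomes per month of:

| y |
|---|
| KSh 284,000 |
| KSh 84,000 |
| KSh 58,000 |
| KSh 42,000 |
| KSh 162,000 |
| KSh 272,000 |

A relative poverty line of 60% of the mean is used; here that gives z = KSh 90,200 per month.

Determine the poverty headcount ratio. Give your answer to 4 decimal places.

3 of the 6 people have income below KSh 90,200.
H = 3/6 = 0.5000.

0.5000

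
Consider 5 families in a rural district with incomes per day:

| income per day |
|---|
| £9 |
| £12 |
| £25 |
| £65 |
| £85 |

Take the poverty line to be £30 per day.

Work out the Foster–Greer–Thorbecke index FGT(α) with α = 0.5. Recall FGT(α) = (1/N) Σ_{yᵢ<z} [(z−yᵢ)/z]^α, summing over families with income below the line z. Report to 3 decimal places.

0.404

Below z: £9, £12, £25 (q = 3 of N = 5).
Relative gaps: (30−9)/30 = 0.7000; (30−12)/30 = 0.6000; (30−25)/30 = 0.1667.
Raised to α = 0.5: 0.83666; 0.77460; 0.40825.
Sum = 2.019505; FGT(0.5) = 2.019505 / 5 = 0.404.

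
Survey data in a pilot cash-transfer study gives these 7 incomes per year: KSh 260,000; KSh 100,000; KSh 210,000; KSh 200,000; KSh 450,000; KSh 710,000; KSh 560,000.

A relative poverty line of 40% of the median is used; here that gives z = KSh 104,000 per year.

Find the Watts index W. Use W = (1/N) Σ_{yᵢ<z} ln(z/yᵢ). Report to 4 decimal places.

0.0056

Poor units: KSh 100,000 (q = 1 of N = 7).
ln(z/y) terms: ln(104000/100000) = 0.0392.
W = 0.039221 / 7 = 0.0056.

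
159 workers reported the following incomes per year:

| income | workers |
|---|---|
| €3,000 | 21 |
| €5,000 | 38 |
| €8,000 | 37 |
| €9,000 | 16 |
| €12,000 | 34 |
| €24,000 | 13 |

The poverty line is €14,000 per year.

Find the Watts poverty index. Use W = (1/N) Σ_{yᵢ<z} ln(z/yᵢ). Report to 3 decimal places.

0.657

Incomes under z: 21×€3,000, 38×€5,000, 37×€8,000, 16×€9,000, 34×€12,000 (q = 146 of N = 159).
Log gaps: ln(14000/3000) = 1.5404 (×21); ln(14000/5000) = 1.0296 (×38); ln(14000/8000) = 0.5596 (×37); ln(14000/9000) = 0.4418 (×16); ln(14000/12000) = 0.1542 (×34).
W = 104.491115 / 159 = 0.657.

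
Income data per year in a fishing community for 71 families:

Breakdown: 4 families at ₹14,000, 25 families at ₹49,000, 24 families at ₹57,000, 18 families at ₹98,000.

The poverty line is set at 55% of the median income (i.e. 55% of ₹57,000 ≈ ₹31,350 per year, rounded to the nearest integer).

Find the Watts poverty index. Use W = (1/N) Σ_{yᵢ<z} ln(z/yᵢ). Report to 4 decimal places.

0.0454

Poor units: 4×₹14,000 (q = 4 of N = 71).
Log gaps: ln(31350/14000) = 0.8062 (×4).
W = 3.224628 / 71 = 0.0454.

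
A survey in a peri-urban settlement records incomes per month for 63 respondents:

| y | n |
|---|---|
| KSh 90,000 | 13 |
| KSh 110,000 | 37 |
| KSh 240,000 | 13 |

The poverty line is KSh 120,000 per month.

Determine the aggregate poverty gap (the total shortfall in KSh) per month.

Below the line: 13×KSh 90,000, 37×KSh 110,000 (q = 50 of N = 63).
Individual gaps: 13×(120000−90000) = 390000; 37×(120000−110000) = 370000.
Aggregate gap = KSh 760,000.

KSh 760,000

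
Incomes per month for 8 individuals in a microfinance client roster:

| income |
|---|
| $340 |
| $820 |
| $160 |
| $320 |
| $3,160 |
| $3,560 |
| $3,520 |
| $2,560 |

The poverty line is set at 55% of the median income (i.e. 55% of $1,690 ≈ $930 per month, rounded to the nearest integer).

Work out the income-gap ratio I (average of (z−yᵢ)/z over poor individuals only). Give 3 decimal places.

0.559

Below z: $160, $320, $340, $820 (q = 4 of N = 8).
Relative gaps: 0.8280, 0.6559, 0.6344, 0.1183; sum = 2.236559.
I averages over the q = 4 poor units only: 2.236559 / 4 = 0.559.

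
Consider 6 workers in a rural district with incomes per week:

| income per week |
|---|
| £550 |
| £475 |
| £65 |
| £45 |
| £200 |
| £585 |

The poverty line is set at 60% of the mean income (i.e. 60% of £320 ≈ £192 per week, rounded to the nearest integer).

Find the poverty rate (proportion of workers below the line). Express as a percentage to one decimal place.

33.3%

2 of the 6 workers have income below £192.
H = 2/6 = 33.3%.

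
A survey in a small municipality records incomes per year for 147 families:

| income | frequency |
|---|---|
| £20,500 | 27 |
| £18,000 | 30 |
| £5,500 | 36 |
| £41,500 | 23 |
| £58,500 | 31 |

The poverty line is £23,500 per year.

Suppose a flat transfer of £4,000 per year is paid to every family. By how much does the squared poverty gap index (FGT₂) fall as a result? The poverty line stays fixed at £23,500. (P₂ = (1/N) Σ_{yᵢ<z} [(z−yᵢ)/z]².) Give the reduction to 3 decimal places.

Before: below the line — 36×£5,500, 30×£18,000, 27×£20,500; squared poverty gap index (FGT₂) = 0.15785.
After the £4,000 transfer: below the line — 36×£9,500, 30×£22,000; squared poverty gap index (FGT₂) = 0.08775.
Reduction = 0.15785 − 0.08775 = 0.070.

0.070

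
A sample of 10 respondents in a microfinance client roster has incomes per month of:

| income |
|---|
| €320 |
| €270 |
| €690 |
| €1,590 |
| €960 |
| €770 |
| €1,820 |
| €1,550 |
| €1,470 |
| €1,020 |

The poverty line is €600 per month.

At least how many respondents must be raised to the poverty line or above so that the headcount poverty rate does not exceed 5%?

Currently q = 2 of N = 10 are below the line (H = 0.200).
A headcount ratio of at most 5% allows at most ⌊0.05 × 10⌋ = 0 poor respondents.
So at least 2 − 0 = 2 must be lifted.

2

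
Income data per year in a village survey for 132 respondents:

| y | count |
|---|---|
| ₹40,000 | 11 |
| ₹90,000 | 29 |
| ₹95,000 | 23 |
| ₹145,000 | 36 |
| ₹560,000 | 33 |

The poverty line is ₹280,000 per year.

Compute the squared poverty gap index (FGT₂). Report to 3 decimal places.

Below the line: 11×₹40,000, 29×₹90,000, 23×₹95,000, 36×₹145,000 (q = 99 of N = 132).
Normalized shortfalls: (280000−40000)/280000 = 0.8571 (×11); (280000−90000)/280000 = 0.6786 (×29); (280000−95000)/280000 = 0.6607 (×23); (280000−145000)/280000 = 0.4821 (×36).
Squared: 0.7347 (×11); 0.4605 (×29); 0.4365 (×23); 0.2325 (×36).
Sum = 39.844069; P₂ = 39.844069 / 132 = 0.302.

0.302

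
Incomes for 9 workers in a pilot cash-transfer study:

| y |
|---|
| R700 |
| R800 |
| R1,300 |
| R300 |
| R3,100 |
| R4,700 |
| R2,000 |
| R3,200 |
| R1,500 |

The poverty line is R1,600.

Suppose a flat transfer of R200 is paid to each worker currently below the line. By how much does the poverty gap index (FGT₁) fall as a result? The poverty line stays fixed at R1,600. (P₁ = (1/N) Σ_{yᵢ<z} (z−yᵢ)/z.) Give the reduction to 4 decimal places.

0.0625

Before: below the line — R300, R700, R800, R1,300, R1,500; poverty gap index (FGT₁) = 0.236111.
After the R200 transfer: below the line — R500, R900, R1,000, R1,500; poverty gap index (FGT₁) = 0.173611.
Reduction = 0.236111 − 0.173611 = 0.0625.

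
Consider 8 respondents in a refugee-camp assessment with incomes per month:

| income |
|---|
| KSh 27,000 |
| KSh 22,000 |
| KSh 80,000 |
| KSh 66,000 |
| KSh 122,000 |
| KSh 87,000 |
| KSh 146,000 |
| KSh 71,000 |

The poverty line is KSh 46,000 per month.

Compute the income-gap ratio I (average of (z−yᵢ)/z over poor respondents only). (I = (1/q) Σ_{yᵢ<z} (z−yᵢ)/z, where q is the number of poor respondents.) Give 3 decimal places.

Poor units: KSh 22,000, KSh 27,000 (q = 2 of N = 8).
Relative gaps: 0.5217, 0.4130; sum = 0.934783.
I averages over the q = 2 poor units only: 0.934783 / 2 = 0.467.

0.467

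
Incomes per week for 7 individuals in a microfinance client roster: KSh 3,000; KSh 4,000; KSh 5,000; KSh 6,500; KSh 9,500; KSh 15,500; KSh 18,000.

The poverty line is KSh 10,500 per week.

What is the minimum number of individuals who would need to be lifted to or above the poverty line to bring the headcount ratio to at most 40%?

3

Currently q = 5 of N = 7 are below the line (H = 0.714).
A headcount ratio of at most 40% allows at most ⌊0.40 × 7⌋ = 2 poor individuals.
So at least 5 − 2 = 3 must be lifted.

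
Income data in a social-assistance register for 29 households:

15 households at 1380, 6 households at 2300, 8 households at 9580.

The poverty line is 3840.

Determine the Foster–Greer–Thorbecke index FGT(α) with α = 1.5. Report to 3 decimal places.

0.318

Below the line: 15×1380, 6×2300 (q = 21 of N = 29).
Relative gaps: (3840−1380)/3840 = 0.6406 (×15); (3840−2300)/3840 = 0.4010 (×6).
Raised to α = 1.5: 0.51275 (×15); 0.25397 (×6).
Sum = 9.215079; FGT(1.5) = 9.215079 / 29 = 0.318.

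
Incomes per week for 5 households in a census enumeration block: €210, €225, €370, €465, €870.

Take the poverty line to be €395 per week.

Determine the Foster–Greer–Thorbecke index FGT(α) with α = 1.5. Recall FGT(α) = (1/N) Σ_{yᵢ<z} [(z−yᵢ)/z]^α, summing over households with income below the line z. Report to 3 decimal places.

0.124

Below the line: €210, €225, €370 (q = 3 of N = 5).
Gap ratios (z−y)/z: (395−210)/395 = 0.4684; (395−225)/395 = 0.4304; (395−370)/395 = 0.0633.
Raised to α = 1.5: 0.32053; 0.28234; 0.01592.
Sum = 0.618791; FGT(1.5) = 0.618791 / 5 = 0.124.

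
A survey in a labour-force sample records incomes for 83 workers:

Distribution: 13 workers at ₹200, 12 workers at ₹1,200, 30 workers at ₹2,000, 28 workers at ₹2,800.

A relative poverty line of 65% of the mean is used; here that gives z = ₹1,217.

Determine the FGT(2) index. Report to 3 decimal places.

Below z: 13×₹200, 12×₹1,200 (q = 25 of N = 83).
Normalized shortfalls: (1217−200)/1217 = 0.8357 (×13); (1217−1200)/1217 = 0.0140 (×12).
Squared: 0.6983 (×13); 0.0002 (×12).
Sum = 9.080633; P₂ = 9.080633 / 83 = 0.109.

0.109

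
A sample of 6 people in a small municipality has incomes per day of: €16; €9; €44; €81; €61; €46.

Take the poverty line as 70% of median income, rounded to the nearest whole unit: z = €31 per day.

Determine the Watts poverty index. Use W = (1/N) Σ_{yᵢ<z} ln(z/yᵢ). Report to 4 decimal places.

Poor units: €9, €16 (q = 2 of N = 6).
Log shortfalls: ln(31/9) = 1.2368; ln(31/16) = 0.6614.
W = 1.898161 / 6 = 0.3164.

0.3164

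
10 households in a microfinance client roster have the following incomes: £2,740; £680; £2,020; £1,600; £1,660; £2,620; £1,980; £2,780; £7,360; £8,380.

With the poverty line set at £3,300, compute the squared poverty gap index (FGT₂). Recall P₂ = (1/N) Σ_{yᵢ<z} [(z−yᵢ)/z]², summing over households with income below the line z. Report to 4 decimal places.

Incomes under z: £680, £1,600, £1,660, £1,980, £2,020, £2,620, £2,740, £2,780 (q = 8 of N = 10).
Gap ratios (z−y)/z: (3300−680)/3300 = 0.7939; (3300−1600)/3300 = 0.5152; (3300−1660)/3300 = 0.4970; (3300−1980)/3300 = 0.4000; (3300−2020)/3300 = 0.3879; (3300−2620)/3300 = 0.2061; (3300−2740)/3300 = 0.1697; (3300−2780)/3300 = 0.1576.
Squared: 0.6303; 0.2654; 0.2470; 0.1600; 0.1504; 0.0425; 0.0288; 0.0248.
Sum = 1.549238; P₂ = 1.549238 / 10 = 0.1549.

0.1549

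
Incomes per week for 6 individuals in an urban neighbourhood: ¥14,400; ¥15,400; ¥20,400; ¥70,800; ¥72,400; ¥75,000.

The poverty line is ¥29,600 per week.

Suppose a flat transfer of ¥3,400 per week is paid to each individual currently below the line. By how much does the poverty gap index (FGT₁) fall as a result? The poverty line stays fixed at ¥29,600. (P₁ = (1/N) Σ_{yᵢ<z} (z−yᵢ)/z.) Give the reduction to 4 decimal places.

Before: below the line — ¥14,400, ¥15,400, ¥20,400; poverty gap index (FGT₁) = 0.217342.
After the ¥3,400 transfer: below the line — ¥17,800, ¥18,800, ¥23,800; poverty gap index (FGT₁) = 0.159910.
Reduction = 0.217342 − 0.159910 = 0.0574.

0.0574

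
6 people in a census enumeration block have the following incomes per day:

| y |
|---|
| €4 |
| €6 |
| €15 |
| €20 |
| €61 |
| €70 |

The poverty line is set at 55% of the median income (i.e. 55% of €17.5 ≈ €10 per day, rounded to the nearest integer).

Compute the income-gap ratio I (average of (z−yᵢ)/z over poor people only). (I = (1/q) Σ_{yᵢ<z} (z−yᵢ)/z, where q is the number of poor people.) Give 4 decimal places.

0.5000

Incomes under z: €4, €6 (q = 2 of N = 6).
Relative gaps: 0.6000, 0.4000; sum = 1.000000.
The income-gap ratio divides by q (the poor only): 1.000000 / 2 = 0.5000.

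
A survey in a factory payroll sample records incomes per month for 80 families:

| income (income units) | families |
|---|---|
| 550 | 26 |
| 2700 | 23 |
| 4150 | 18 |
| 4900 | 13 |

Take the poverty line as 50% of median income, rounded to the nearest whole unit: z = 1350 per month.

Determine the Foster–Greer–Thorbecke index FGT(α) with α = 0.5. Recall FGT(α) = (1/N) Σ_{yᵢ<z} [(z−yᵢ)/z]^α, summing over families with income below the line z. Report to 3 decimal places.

Below z: 26×550 (q = 26 of N = 80).
Gap ratios (z−y)/z: (1350−550)/1350 = 0.5926 (×26).
Raised to α = 0.5: 0.76980 (×26).
Sum = 20.014809; FGT(0.5) = 20.014809 / 80 = 0.250.

0.250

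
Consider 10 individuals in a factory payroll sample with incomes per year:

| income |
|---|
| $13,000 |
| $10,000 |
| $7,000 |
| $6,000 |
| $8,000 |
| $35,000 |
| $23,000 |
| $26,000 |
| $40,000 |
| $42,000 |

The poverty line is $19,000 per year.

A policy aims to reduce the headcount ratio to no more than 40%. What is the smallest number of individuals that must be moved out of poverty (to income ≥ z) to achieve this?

1

5 of the 10 individuals are poor, so H = 5/10 = 0.500.
A headcount ratio of at most 40% allows at most ⌊0.40 × 10⌋ = 4 poor individuals.
So at least 5 − 4 = 1 must be lifted.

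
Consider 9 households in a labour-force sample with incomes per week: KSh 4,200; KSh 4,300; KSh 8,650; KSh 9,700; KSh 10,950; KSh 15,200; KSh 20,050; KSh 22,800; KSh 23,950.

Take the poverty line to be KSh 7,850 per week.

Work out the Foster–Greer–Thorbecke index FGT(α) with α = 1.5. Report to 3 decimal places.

0.069

Incomes under z: KSh 4,200, KSh 4,300 (q = 2 of N = 9).
Normalized shortfalls: (7850−4200)/7850 = 0.4650; (7850−4300)/7850 = 0.4522.
Raised to α = 1.5: 0.31706; 0.30412.
Sum = 0.621170; FGT(1.5) = 0.621170 / 9 = 0.069.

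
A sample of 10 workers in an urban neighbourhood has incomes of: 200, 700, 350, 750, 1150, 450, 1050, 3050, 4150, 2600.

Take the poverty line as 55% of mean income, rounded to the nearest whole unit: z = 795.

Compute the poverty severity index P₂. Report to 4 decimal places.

Below z: 200, 350, 450, 700, 750 (q = 5 of N = 10).
Gap ratios (z−y)/z: (795−200)/795 = 0.7484; (795−350)/795 = 0.5597; (795−450)/795 = 0.4340; (795−700)/795 = 0.1195; (795−750)/795 = 0.0566.
Squared: 0.5601; 0.3133; 0.1883; 0.0143; 0.0032.
Sum = 1.079269; P₂ = 1.079269 / 10 = 0.1079.

0.1079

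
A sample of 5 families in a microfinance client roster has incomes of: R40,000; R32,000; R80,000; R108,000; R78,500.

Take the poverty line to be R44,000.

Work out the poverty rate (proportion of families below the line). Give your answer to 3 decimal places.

0.400

2 of the 5 families have income below R44,000.
H = 2/5 = 0.400.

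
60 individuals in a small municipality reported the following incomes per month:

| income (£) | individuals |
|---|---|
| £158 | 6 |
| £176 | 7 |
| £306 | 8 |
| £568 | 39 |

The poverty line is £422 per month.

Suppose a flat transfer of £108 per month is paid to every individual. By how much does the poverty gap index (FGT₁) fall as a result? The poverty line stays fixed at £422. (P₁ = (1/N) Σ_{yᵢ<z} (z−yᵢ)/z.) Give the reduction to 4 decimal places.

Before: below the line — 6×£158, 7×£176, 8×£306; poverty gap index (FGT₁) = 0.167220.
After the £108 transfer: below the line — 6×£266, 7×£284, 8×£414; poverty gap index (FGT₁) = 0.077646.
Reduction = 0.167220 − 0.077646 = 0.0896.

0.0896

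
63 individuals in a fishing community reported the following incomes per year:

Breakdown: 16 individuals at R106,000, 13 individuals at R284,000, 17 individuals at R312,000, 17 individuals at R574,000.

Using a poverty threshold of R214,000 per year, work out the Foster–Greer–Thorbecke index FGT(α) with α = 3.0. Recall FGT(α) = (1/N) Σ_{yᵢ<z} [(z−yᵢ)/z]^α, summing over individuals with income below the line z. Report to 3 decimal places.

0.033

Below the line: 16×R106,000 (q = 16 of N = 63).
Relative gaps: (214000−106000)/214000 = 0.5047 (×16).
Raised to α = 3.0: 0.12854 (×16).
Sum = 2.056600; FGT(3.0) = 2.056600 / 63 = 0.033.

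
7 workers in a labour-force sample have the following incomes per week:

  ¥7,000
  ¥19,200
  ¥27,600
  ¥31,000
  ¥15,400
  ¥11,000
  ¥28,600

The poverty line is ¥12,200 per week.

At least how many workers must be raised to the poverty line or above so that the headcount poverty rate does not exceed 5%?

2

2 of the 7 workers are poor, so H = 2/7 = 0.286.
A headcount ratio of at most 5% allows at most ⌊0.05 × 7⌋ = 0 poor workers.
So at least 2 − 0 = 2 must be lifted.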